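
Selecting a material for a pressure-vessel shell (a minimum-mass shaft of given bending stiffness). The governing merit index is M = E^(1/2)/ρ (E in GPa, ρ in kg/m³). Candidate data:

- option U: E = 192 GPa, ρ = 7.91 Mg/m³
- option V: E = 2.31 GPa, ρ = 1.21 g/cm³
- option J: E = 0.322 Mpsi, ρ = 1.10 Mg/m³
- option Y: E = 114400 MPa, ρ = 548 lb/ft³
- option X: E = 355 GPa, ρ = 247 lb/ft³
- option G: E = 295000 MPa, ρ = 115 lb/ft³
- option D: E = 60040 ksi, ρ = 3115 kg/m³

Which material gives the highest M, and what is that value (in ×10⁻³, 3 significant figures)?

Normalizing units and computing the index:
  option U: E = 192.0 GPa, ρ = 7910 kg/m³
  option V: E = 2.310 GPa, ρ = 1210 kg/m³
  option J: E = 2.220 GPa, ρ = 1100 kg/m³
  option Y: E = 114.4 GPa, ρ = 8778 kg/m³
  option X: E = 355.0 GPa, ρ = 3957 kg/m³
  option G: E = 295.0 GPa, ρ = 1842 kg/m³
  option D: E = 414.0 GPa, ρ = 3115 kg/m³
  option G: M = 9.32×10⁻³
  option D: M = 6.53×10⁻³
  option X: M = 4.76×10⁻³
  option U: M = 1.75×10⁻³
  option J: M = 1.35×10⁻³
  option V: M = 1.26×10⁻³
  option Y: M = 1.22×10⁻³
Option G ranks first.

option G, M = 9.32×10⁻³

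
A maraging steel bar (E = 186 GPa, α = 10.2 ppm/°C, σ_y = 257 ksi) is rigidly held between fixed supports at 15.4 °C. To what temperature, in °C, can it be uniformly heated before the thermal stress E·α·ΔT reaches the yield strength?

σ_y = 257 ksi = 1772 MPa.
E·α·ΔT = 1772 MPa ⇒ ΔT = 1772 / (186.0×10³ × 10.2×10⁻⁶) = 934.0 K.
T = 15.4 + 934.0 = 949.4 °C.

949 °C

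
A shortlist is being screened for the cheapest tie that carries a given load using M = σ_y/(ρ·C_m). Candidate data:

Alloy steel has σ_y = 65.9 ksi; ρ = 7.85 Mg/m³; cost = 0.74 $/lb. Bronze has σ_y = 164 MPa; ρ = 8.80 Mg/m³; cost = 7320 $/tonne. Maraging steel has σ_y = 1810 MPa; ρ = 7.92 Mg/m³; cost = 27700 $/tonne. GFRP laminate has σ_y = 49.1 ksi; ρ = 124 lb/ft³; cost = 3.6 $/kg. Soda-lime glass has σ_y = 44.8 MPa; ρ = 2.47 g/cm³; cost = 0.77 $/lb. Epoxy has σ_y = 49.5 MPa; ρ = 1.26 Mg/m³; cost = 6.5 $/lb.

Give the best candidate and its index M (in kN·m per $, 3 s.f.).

GFRP laminate, M = 47.3 kN·m per $

After converting to SI:
  alloy steel: σ_y = 454.4 MPa, ρ = 7850 kg/m³, cost = 1.631 $/kg
  bronze: σ_y = 164.0 MPa, ρ = 8800 kg/m³, cost = 7.320 $/kg
  maraging steel: σ_y = 1810 MPa, ρ = 7920 kg/m³, cost = 27.70 $/kg
  GFRP laminate: σ_y = 338.5 MPa, ρ = 1986 kg/m³, cost = 3.600 $/kg
  soda-lime glass: σ_y = 44.80 MPa, ρ = 2470 kg/m³, cost = 1.698 $/kg
  epoxy: σ_y = 49.50 MPa, ρ = 1260 kg/m³, cost = 14.33 $/kg
  GFRP laminate: M = 47.3 kN·m per $
  alloy steel: M = 35.5 kN·m per $
  soda-lime glass: M = 10.7 kN·m per $
  maraging steel: M = 8.25 kN·m per $
  epoxy: M = 2.74 kN·m per $
  bronze: M = 2.55 kN·m per $
The maximum is for GFRP laminate.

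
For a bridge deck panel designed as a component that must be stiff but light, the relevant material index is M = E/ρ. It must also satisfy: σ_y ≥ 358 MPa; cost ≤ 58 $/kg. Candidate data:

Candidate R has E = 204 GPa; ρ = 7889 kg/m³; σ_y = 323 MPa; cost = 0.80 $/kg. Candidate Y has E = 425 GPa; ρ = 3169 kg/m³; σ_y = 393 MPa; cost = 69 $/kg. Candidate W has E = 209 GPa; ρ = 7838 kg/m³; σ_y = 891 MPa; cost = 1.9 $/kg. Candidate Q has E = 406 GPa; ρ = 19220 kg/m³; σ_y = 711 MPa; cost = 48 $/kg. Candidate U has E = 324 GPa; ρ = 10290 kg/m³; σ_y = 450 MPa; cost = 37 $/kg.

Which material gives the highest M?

candidate U

Screen on constraints: σ_y ≥ 358 MPa; cost ≤ 58 $/kg. Survivors: candidate W, candidate Q, candidate U.
Evaluate M for each candidate:
  candidate U: M = 31.5 MN·m/kg
  candidate W: M = 26.7 MN·m/kg
  candidate Q: M = 21.1 MN·m/kg
Candidate U ranks first.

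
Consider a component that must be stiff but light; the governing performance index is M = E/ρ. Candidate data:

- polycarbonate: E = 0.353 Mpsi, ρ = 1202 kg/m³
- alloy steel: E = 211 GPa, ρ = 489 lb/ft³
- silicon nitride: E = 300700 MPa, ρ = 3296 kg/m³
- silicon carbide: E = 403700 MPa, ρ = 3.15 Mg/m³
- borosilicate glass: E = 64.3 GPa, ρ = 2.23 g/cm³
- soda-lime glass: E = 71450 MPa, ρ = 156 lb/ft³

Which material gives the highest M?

Putting every candidate on a common basis:
  polycarbonate: E = 2.434 GPa, ρ = 1202 kg/m³
  alloy steel: E = 211.0 GPa, ρ = 7833 kg/m³
  silicon nitride: E = 300.7 GPa, ρ = 3296 kg/m³
  silicon carbide: E = 403.7 GPa, ρ = 3150 kg/m³
  borosilicate glass: E = 64.30 GPa, ρ = 2230 kg/m³
  soda-lime glass: E = 71.45 GPa, ρ = 2499 kg/m³
  silicon carbide: M = 128 MN·m/kg
  silicon nitride: M = 91.2 MN·m/kg
  borosilicate glass: M = 28.8 MN·m/kg
  soda-lime glass: M = 28.6 MN·m/kg
  alloy steel: M = 26.9 MN·m/kg
  polycarbonate: M = 2.02 MN·m/kg
Silicon carbide has the largest M.

silicon carbide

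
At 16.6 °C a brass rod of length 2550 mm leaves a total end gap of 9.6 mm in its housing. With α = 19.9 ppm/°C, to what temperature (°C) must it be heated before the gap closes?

206 °C

α·L₀·ΔT = 9.6 mm ⇒ ΔT = 9.6 / (19.9×10⁻⁶ × 2550.0) = 189.2 K.
T = 16.6 + 189.2 = 205.8 °C.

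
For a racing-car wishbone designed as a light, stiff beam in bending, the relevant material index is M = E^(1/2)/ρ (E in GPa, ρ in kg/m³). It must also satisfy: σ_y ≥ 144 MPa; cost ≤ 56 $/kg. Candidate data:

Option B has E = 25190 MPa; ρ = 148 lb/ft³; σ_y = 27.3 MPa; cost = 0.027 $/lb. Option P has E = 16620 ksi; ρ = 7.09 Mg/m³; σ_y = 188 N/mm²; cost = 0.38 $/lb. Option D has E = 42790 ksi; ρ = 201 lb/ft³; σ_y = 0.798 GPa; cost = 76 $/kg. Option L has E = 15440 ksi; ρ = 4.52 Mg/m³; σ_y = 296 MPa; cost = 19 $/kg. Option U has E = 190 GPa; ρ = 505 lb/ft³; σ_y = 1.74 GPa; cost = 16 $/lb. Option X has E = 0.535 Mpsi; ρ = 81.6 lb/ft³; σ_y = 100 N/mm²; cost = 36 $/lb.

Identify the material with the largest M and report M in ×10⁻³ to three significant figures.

option L, M = 2.28×10⁻³

Screen on constraints: σ_y ≥ 144 MPa; cost ≤ 56 $/kg. Survivors: option P, option L, option U.
Putting every candidate on a common basis:
  option P: E = 114.6 GPa, ρ = 7090 kg/m³
  option L: E = 106.5 GPa, ρ = 4520 kg/m³
  option U: E = 190.0 GPa, ρ = 8089 kg/m³
  option L: M = 2.28×10⁻³
  option U: M = 1.70×10⁻³
  option P: M = 1.51×10⁻³
Highest index: option L.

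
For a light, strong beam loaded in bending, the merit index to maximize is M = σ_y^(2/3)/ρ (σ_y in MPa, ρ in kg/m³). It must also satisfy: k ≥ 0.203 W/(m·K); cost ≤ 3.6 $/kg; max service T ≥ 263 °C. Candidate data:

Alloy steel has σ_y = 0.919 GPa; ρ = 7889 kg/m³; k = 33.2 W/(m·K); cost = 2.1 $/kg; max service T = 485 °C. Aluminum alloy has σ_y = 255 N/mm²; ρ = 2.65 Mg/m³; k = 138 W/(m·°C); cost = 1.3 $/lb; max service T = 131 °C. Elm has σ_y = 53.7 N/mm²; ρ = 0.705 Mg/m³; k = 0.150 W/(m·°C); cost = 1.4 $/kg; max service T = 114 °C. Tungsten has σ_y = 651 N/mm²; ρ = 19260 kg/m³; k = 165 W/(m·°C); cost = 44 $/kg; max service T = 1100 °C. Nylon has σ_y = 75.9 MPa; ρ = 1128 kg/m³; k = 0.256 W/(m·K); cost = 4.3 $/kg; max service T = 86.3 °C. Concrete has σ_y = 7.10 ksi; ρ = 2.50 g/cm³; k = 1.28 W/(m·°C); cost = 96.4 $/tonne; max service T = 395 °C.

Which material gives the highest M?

alloy steel

Screen on constraints: k ≥ 0.203 W/(m·K); cost ≤ 3.6 $/kg; max service T ≥ 263 °C. Survivors: alloy steel, concrete.
In SI units:
  alloy steel: σ_y = 919.0 MPa, ρ = 7889 kg/m³
  concrete: σ_y = 48.95 MPa, ρ = 2500 kg/m³
  alloy steel: M = 12.0×10⁻³
  concrete: M = 5.35×10⁻³
Highest index: alloy steel.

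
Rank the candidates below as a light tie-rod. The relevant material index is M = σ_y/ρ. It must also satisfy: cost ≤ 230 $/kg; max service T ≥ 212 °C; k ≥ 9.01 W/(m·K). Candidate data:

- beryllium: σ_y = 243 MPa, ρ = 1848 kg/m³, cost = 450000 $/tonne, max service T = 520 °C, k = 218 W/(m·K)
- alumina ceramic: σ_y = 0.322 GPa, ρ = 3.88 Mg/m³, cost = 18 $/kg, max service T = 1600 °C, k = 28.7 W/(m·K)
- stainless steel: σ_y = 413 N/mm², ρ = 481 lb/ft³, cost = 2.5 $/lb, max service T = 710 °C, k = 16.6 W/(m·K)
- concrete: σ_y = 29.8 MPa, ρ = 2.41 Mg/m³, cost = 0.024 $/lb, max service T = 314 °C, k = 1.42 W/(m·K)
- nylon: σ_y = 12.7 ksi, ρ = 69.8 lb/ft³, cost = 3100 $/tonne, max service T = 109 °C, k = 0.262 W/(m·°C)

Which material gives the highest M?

alumina ceramic

Screen on constraints: cost ≤ 230 $/kg; max service T ≥ 212 °C; k ≥ 9.01 W/(m·K). Survivors: alumina ceramic, stainless steel.
In SI units:
  alumina ceramic: σ_y = 322.0 MPa, ρ = 3880 kg/m³
  stainless steel: σ_y = 413.0 MPa, ρ = 7705 kg/m³
  alumina ceramic: M = 83.0 kN·m/kg
  stainless steel: M = 53.6 kN·m/kg
The maximum is for alumina ceramic.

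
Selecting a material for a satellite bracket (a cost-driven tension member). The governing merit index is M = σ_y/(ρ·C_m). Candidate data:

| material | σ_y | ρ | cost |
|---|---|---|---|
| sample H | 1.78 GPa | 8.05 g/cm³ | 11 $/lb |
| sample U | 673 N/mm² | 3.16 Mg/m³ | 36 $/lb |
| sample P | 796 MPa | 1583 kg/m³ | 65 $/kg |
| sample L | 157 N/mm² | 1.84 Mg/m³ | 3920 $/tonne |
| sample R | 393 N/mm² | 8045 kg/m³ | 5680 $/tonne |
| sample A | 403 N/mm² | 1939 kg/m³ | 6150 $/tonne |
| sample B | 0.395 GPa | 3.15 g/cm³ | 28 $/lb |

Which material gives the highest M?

sample A

Normalizing units and computing the index:
  sample H: σ_y = 1780 MPa, ρ = 8050 kg/m³, cost = 24.25 $/kg
  sample U: σ_y = 673.0 MPa, ρ = 3160 kg/m³, cost = 79.37 $/kg
  sample P: σ_y = 796.0 MPa, ρ = 1583 kg/m³, cost = 65.00 $/kg
  sample L: σ_y = 157.0 MPa, ρ = 1840 kg/m³, cost = 3.920 $/kg
  sample R: σ_y = 393.0 MPa, ρ = 8045 kg/m³, cost = 5.680 $/kg
  sample A: σ_y = 403.0 MPa, ρ = 1939 kg/m³, cost = 6.150 $/kg
  sample B: σ_y = 395.0 MPa, ρ = 3150 kg/m³, cost = 61.73 $/kg
  sample A: M = 33.8 kN·m per $
  sample L: M = 21.8 kN·m per $
  sample H: M = 9.12 kN·m per $
  sample R: M = 8.60 kN·m per $
  sample P: M = 7.74 kN·m per $
  sample U: M = 2.68 kN·m per $
  sample B: M = 2.03 kN·m per $
Sample A ranks first.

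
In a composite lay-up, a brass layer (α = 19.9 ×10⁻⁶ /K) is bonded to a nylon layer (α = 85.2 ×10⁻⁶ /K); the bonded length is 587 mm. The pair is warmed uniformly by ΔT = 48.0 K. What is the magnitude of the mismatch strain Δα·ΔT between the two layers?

3.13×10⁻³

Δα = |19.9 − 85.2|×10⁻⁶/K = 65.3×10⁻⁶/K.
Mismatch strain = Δα·ΔT = 65.3×10⁻⁶ × 48.0 = 3.13×10⁻³.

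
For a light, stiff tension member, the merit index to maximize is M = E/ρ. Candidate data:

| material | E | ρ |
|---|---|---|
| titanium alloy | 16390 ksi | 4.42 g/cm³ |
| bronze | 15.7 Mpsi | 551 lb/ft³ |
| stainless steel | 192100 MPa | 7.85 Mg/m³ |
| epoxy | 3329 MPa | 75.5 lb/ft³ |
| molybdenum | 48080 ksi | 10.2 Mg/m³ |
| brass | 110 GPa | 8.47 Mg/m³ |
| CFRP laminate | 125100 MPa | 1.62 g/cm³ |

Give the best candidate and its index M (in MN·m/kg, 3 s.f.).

Normalizing units and computing the index:
  titanium alloy: E = 113.0 GPa, ρ = 4420 kg/m³
  bronze: E = 108.2 GPa, ρ = 8826 kg/m³
  stainless steel: E = 192.1 GPa, ρ = 7850 kg/m³
  epoxy: E = 3.329 GPa, ρ = 1209 kg/m³
  molybdenum: E = 331.5 GPa, ρ = 10200 kg/m³
  brass: E = 110.0 GPa, ρ = 8470 kg/m³
  CFRP laminate: E = 125.1 GPa, ρ = 1620 kg/m³
  CFRP laminate: M = 77.2 MN·m/kg
  molybdenum: M = 32.5 MN·m/kg
  titanium alloy: M = 25.6 MN·m/kg
  stainless steel: M = 24.5 MN·m/kg
  brass: M = 13.0 MN·m/kg
  bronze: M = 12.3 MN·m/kg
  epoxy: M = 2.75 MN·m/kg
CFRP laminate has the largest M.

CFRP laminate, M = 77.2 MN·m/kg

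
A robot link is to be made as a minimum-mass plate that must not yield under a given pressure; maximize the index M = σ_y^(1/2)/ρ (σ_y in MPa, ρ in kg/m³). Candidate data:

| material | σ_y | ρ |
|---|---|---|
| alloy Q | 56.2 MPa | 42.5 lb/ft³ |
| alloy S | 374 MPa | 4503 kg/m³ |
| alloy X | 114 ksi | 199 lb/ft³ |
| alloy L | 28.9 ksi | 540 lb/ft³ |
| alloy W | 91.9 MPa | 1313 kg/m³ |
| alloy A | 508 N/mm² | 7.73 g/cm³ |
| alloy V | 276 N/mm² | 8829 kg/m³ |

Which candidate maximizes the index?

alloy Q

In SI units:
  alloy Q: σ_y = 56.20 MPa, ρ = 680.8 kg/m³
  alloy S: σ_y = 374.0 MPa, ρ = 4503 kg/m³
  alloy X: σ_y = 786.0 MPa, ρ = 3188 kg/m³
  alloy L: σ_y = 199.3 MPa, ρ = 8650 kg/m³
  alloy W: σ_y = 91.90 MPa, ρ = 1313 kg/m³
  alloy A: σ_y = 508.0 MPa, ρ = 7730 kg/m³
  alloy V: σ_y = 276.0 MPa, ρ = 8829 kg/m³
  alloy Q: M = 11.0×10⁻³
  alloy X: M = 8.80×10⁻³
  alloy W: M = 7.30×10⁻³
  alloy S: M = 4.29×10⁻³
  alloy A: M = 2.92×10⁻³
  alloy V: M = 1.88×10⁻³
  alloy L: M = 1.63×10⁻³
Highest index: alloy Q.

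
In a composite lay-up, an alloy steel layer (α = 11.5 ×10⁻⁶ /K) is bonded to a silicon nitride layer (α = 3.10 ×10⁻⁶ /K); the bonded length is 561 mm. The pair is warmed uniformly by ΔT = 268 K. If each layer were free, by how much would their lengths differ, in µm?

1260 µm

Δα = |11.5 − 3.10|×10⁻⁶/K = 8.40×10⁻⁶/K.
ΔL_mismatch = Δα·L·ΔT = 8.40×10⁻⁶ × 561.0 mm × 268.0 K = 1260 µm.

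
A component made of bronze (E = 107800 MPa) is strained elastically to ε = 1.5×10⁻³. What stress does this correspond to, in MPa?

162 MPa

E = 107800 MPa = 107.8 GPa.
σ = E·ε = 107800 MPa × 1.5×10⁻³ = 162 MPa.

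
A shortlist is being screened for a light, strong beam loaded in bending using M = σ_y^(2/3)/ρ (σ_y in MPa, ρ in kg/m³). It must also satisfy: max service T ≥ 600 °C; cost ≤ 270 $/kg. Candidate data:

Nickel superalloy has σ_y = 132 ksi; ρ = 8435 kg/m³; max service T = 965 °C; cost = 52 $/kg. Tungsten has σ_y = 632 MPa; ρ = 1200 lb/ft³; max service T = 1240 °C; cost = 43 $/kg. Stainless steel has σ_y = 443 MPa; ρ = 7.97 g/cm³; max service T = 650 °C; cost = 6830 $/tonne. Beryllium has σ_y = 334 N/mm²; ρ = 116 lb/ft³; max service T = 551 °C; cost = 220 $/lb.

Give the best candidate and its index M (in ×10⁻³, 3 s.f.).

nickel superalloy, M = 11.1×10⁻³

Screen on constraints: max service T ≥ 600 °C; cost ≤ 270 $/kg. Survivors: nickel superalloy, tungsten, stainless steel.
Putting every candidate on a common basis:
  nickel superalloy: σ_y = 910.1 MPa, ρ = 8435 kg/m³
  tungsten: σ_y = 632.0 MPa, ρ = 19220 kg/m³
  stainless steel: σ_y = 443.0 MPa, ρ = 7970 kg/m³
  nickel superalloy: M = 11.1×10⁻³
  stainless steel: M = 7.29×10⁻³
  tungsten: M = 3.83×10⁻³
Nickel superalloy has the largest M.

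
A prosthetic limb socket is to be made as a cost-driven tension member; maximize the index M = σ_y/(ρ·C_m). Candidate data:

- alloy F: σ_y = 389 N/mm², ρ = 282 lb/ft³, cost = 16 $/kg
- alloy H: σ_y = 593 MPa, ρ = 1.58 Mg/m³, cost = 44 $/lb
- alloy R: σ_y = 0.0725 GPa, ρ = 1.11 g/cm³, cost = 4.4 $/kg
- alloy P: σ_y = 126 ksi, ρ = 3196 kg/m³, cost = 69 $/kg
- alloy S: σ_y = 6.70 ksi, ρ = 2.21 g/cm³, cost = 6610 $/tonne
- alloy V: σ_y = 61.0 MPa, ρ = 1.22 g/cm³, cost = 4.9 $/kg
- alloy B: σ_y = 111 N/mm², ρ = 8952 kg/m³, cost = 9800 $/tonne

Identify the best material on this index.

Normalizing units and computing the index:
  alloy F: σ_y = 389.0 MPa, ρ = 4517 kg/m³, cost = 16.00 $/kg
  alloy H: σ_y = 593.0 MPa, ρ = 1580 kg/m³, cost = 97.00 $/kg
  alloy R: σ_y = 72.50 MPa, ρ = 1110 kg/m³, cost = 4.400 $/kg
  alloy P: σ_y = 868.7 MPa, ρ = 3196 kg/m³, cost = 69.00 $/kg
  alloy S: σ_y = 46.19 MPa, ρ = 2210 kg/m³, cost = 6.610 $/kg
  alloy V: σ_y = 61.00 MPa, ρ = 1220 kg/m³, cost = 4.900 $/kg
  alloy B: σ_y = 111.0 MPa, ρ = 8952 kg/m³, cost = 9.800 $/kg
  alloy R: M = 14.8 kN·m per $
  alloy V: M = 10.2 kN·m per $
  alloy F: M = 5.38 kN·m per $
  alloy P: M = 3.94 kN·m per $
  alloy H: M = 3.87 kN·m per $
  alloy S: M = 3.16 kN·m per $
  alloy B: M = 1.27 kN·m per $
Alloy R has the largest M.

alloy R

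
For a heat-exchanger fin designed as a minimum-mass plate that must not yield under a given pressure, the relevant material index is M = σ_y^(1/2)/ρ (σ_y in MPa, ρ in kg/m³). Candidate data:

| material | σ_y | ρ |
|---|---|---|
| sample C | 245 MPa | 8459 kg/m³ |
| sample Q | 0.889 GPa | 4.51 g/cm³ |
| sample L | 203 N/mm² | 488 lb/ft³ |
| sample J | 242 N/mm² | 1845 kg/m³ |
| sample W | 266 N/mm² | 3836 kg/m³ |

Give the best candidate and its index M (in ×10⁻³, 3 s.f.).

Putting every candidate on a common basis:
  sample C: σ_y = 245.0 MPa, ρ = 8459 kg/m³
  sample Q: σ_y = 889.0 MPa, ρ = 4510 kg/m³
  sample L: σ_y = 203.0 MPa, ρ = 7817 kg/m³
  sample J: σ_y = 242.0 MPa, ρ = 1845 kg/m³
  sample W: σ_y = 266.0 MPa, ρ = 3836 kg/m³
  sample J: M = 8.43×10⁻³
  sample Q: M = 6.61×10⁻³
  sample W: M = 4.25×10⁻³
  sample C: M = 1.85×10⁻³
  sample L: M = 1.82×10⁻³
The maximum is for sample J.

sample J, M = 8.43×10⁻³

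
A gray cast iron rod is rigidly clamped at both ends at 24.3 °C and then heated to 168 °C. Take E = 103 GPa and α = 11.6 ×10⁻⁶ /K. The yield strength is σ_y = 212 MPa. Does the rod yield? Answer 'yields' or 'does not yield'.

ΔT = 143.7 K. Constrained thermal stress σ = E·α·ΔT = 103.0×10³ MPa × 11.6×10⁻⁶ × 143.7 = 172 MPa (compressive).
Compare to σ_y = 212 MPa: σ < σ_y, so it does not yield.

does not yield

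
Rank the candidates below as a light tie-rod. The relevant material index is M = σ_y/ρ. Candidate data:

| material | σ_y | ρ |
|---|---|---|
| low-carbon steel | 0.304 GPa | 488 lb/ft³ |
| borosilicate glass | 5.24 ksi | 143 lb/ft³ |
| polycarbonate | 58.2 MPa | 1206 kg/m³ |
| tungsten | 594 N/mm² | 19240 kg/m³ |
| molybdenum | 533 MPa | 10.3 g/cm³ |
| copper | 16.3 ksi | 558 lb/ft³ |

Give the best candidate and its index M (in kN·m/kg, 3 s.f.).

molybdenum, M = 51.7 kN·m/kg

Convert each candidate to consistent units, then evaluate M:
  low-carbon steel: σ_y = 304.0 MPa, ρ = 7817 kg/m³
  borosilicate glass: σ_y = 36.13 MPa, ρ = 2291 kg/m³
  polycarbonate: σ_y = 58.20 MPa, ρ = 1206 kg/m³
  tungsten: σ_y = 594.0 MPa, ρ = 19240 kg/m³
  molybdenum: σ_y = 533.0 MPa, ρ = 10300 kg/m³
  copper: σ_y = 112.4 MPa, ρ = 8938 kg/m³
  molybdenum: M = 51.7 kN·m/kg
  polycarbonate: M = 48.3 kN·m/kg
  low-carbon steel: M = 38.9 kN·m/kg
  tungsten: M = 30.9 kN·m/kg
  borosilicate glass: M = 15.8 kN·m/kg
  copper: M = 12.6 kN·m/kg
Molybdenum has the largest M.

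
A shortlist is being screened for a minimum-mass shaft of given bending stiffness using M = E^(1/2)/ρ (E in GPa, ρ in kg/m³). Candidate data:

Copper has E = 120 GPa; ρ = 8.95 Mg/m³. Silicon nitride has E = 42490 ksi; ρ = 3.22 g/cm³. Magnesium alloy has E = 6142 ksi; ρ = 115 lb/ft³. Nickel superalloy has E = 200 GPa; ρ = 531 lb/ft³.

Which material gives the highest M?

silicon nitride

In SI units:
  copper: E = 120.0 GPa, ρ = 8950 kg/m³
  silicon nitride: E = 293.0 GPa, ρ = 3220 kg/m³
  magnesium alloy: E = 42.35 GPa, ρ = 1842 kg/m³
  nickel superalloy: E = 200.0 GPa, ρ = 8506 kg/m³
  silicon nitride: M = 5.32×10⁻³
  magnesium alloy: M = 3.53×10⁻³
  nickel superalloy: M = 1.66×10⁻³
  copper: M = 1.22×10⁻³
Highest index: silicon nitride.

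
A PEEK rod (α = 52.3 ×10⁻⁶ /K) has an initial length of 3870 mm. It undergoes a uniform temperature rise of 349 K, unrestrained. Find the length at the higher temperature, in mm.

3940.6 mm

ΔL = α·L₀·ΔT = 52.3×10⁻⁶ × 3870 mm × 349.0 K = 70.6 mm.
L = L₀ + ΔL = 3870 + 70.6 = 3940.6 mm.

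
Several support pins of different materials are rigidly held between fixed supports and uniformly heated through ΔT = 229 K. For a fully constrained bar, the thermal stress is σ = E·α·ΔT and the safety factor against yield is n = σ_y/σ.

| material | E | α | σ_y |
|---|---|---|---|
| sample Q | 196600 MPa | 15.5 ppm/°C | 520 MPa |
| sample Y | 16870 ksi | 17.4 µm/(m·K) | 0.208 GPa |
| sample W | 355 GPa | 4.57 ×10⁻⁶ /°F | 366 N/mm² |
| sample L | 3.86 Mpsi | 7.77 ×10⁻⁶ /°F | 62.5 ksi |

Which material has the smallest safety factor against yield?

sample Y

With everything in SI (GPa, ×10⁻⁶/K, MPa):
  sample Q: E = 196.6, α = 15.5, σ_y = 520.0 → σ = 698 MPa, n = 0.745
  sample Y: E = 116.3, α = 17.4, σ_y = 208.0 → σ = 463 MPa, n = 0.449
  sample W: E = 355.0, α = 8.23, σ_y = 366.0 → σ = 669 MPa, n = 0.547
  sample L: E = 26.61, α = 14.0, σ_y = 430.9 → σ = 85.2 MPa, n = 5.06
Smallest n: sample Y with n = 0.449.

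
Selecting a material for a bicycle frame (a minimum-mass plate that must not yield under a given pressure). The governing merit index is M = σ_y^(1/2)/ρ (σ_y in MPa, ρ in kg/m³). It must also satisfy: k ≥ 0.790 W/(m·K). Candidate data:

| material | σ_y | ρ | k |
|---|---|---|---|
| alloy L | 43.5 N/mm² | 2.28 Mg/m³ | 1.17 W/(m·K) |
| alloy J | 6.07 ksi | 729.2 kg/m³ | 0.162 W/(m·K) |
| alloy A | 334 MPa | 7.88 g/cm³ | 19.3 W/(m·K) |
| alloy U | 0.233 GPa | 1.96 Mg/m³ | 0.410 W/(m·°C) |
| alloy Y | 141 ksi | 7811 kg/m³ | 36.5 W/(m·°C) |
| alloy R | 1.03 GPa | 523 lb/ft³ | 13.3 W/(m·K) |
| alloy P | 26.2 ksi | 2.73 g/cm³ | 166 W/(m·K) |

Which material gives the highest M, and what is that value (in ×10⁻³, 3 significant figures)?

Screen on constraints: k ≥ 0.790 W/(m·K). Survivors: alloy L, alloy A, alloy Y, alloy R, alloy P.
In SI units:
  alloy L: σ_y = 43.50 MPa, ρ = 2280 kg/m³
  alloy A: σ_y = 334.0 MPa, ρ = 7880 kg/m³
  alloy Y: σ_y = 972.2 MPa, ρ = 7811 kg/m³
  alloy R: σ_y = 1030 MPa, ρ = 8378 kg/m³
  alloy P: σ_y = 180.6 MPa, ρ = 2730 kg/m³
  alloy P: M = 4.92×10⁻³
  alloy Y: M = 3.99×10⁻³
  alloy R: M = 3.83×10⁻³
  alloy L: M = 2.89×10⁻³
  alloy A: M = 2.32×10⁻³
Highest index: alloy P.

alloy P, M = 4.92×10⁻³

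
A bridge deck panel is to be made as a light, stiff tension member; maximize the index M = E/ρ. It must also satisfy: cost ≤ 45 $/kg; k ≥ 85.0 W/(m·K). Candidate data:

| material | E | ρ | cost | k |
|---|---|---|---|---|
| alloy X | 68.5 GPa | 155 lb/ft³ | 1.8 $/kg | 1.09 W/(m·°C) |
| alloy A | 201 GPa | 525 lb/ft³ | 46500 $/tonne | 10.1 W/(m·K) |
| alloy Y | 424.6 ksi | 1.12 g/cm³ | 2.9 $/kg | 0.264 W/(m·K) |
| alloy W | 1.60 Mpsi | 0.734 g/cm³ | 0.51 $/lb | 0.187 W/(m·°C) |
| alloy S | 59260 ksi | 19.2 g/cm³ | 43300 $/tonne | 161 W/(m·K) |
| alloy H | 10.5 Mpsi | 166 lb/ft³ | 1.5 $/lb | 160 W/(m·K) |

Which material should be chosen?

alloy H

Screen on constraints: cost ≤ 45 $/kg; k ≥ 85.0 W/(m·K). Survivors: alloy S, alloy H.
In SI units:
  alloy S: E = 408.6 GPa, ρ = 19200 kg/m³
  alloy H: E = 72.39 GPa, ρ = 2659 kg/m³
  alloy H: M = 27.2 MN·m/kg
  alloy S: M = 21.3 MN·m/kg
Highest index: alloy H.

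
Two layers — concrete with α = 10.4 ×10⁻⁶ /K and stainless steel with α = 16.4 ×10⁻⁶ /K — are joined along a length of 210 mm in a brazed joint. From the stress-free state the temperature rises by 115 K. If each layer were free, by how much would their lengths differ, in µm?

145 µm

Δα = |10.4 − 16.4|×10⁻⁶/K = 6.00×10⁻⁶/K.
ΔL_mismatch = Δα·L·ΔT = 6.00×10⁻⁶ × 210.0 mm × 115.0 K = 145 µm.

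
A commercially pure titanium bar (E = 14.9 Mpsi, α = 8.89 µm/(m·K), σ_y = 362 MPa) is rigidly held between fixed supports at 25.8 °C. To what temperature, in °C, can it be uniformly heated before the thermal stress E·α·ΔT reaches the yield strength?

E = 14.9 Mpsi = 102.7 GPa.
E·α·ΔT = 362.0 MPa ⇒ ΔT = 362.0 / (102.7×10³ × 8.89×10⁻⁶) = 396.4 K.
T = 25.8 + 396.4 = 422.2 °C.

422 °C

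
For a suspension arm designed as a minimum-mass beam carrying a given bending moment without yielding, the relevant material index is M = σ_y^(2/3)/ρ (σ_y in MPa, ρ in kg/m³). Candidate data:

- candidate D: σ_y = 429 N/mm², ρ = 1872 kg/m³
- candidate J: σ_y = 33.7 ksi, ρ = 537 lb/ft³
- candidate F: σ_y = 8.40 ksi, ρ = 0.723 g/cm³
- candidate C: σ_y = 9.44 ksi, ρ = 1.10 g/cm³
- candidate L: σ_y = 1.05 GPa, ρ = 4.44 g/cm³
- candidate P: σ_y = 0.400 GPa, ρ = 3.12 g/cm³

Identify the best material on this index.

candidate D

In SI units:
  candidate D: σ_y = 429.0 MPa, ρ = 1872 kg/m³
  candidate J: σ_y = 232.4 MPa, ρ = 8602 kg/m³
  candidate F: σ_y = 57.92 MPa, ρ = 723.0 kg/m³
  candidate C: σ_y = 65.09 MPa, ρ = 1100 kg/m³
  candidate L: σ_y = 1050 MPa, ρ = 4440 kg/m³
  candidate P: σ_y = 400.0 MPa, ρ = 3120 kg/m³
  candidate D: M = 30.4×10⁻³
  candidate L: M = 23.3×10⁻³
  candidate F: M = 20.7×10⁻³
  candidate P: M = 17.4×10⁻³
  candidate C: M = 14.7×10⁻³
  candidate J: M = 4.39×10⁻³
Candidate D has the largest M.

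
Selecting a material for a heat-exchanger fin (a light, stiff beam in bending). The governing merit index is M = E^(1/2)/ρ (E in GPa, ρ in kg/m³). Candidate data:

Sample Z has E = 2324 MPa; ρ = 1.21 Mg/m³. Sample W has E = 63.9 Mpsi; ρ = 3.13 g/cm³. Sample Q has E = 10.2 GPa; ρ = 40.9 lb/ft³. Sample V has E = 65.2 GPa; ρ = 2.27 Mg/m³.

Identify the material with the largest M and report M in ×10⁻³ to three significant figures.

sample W, M = 6.71×10⁻³

Putting every candidate on a common basis:
  sample Z: E = 2.324 GPa, ρ = 1210 kg/m³
  sample W: E = 440.6 GPa, ρ = 3130 kg/m³
  sample Q: E = 10.20 GPa, ρ = 655.2 kg/m³
  sample V: E = 65.20 GPa, ρ = 2270 kg/m³
  sample W: M = 6.71×10⁻³
  sample Q: M = 4.87×10⁻³
  sample V: M = 3.56×10⁻³
  sample Z: M = 1.26×10⁻³
The maximum is for sample W.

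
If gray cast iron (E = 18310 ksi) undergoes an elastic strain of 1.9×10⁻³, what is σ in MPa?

240 MPa

E = 18310 ksi = 126.2 GPa.
σ = E·ε = 126200 MPa × 1.9×10⁻³ = 240 MPa.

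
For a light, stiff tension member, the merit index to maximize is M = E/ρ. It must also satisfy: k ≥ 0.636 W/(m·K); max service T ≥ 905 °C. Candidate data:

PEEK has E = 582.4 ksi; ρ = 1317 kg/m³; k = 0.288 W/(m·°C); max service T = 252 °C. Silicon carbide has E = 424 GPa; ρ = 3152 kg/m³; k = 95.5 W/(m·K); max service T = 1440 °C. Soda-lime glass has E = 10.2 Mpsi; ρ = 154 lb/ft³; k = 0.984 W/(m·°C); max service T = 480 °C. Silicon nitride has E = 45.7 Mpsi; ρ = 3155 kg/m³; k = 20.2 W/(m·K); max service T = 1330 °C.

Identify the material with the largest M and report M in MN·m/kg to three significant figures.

Screen on constraints: k ≥ 0.636 W/(m·K); max service T ≥ 905 °C. Survivors: silicon carbide, silicon nitride.
Putting every candidate on a common basis:
  silicon carbide: E = 424.0 GPa, ρ = 3152 kg/m³
  silicon nitride: E = 315.1 GPa, ρ = 3155 kg/m³
  silicon carbide: M = 135 MN·m/kg
  silicon nitride: M = 99.9 MN·m/kg
Silicon carbide has the largest M.

silicon carbide, M = 135 MN·m/kg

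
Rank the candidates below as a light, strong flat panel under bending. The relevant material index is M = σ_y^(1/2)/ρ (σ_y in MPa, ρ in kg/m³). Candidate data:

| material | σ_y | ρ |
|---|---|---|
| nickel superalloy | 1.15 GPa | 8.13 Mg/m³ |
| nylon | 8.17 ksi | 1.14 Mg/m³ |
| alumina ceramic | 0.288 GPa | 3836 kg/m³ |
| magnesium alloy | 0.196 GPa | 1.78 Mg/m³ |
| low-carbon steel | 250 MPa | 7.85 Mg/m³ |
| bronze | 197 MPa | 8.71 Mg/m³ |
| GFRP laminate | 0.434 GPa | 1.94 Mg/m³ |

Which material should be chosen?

In SI units:
  nickel superalloy: σ_y = 1150 MPa, ρ = 8130 kg/m³
  nylon: σ_y = 56.33 MPa, ρ = 1140 kg/m³
  alumina ceramic: σ_y = 288.0 MPa, ρ = 3836 kg/m³
  magnesium alloy: σ_y = 196.0 MPa, ρ = 1780 kg/m³
  low-carbon steel: σ_y = 250.0 MPa, ρ = 7850 kg/m³
  bronze: σ_y = 197.0 MPa, ρ = 8710 kg/m³
  GFRP laminate: σ_y = 434.0 MPa, ρ = 1940 kg/m³
  GFRP laminate: M = 10.7×10⁻³
  magnesium alloy: M = 7.87×10⁻³
  nylon: M = 6.58×10⁻³
  alumina ceramic: M = 4.42×10⁻³
  nickel superalloy: M = 4.17×10⁻³
  low-carbon steel: M = 2.01×10⁻³
  bronze: M = 1.61×10⁻³
GFRP laminate ranks first.

GFRP laminate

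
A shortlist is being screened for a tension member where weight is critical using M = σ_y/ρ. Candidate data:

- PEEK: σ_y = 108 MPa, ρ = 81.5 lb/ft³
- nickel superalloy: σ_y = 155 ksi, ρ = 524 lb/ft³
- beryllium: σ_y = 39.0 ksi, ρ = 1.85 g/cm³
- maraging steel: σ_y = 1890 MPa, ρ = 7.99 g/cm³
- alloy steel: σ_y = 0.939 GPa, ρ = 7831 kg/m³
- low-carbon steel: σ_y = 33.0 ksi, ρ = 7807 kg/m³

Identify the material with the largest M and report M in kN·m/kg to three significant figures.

In SI units:
  PEEK: σ_y = 108.0 MPa, ρ = 1306 kg/m³
  nickel superalloy: σ_y = 1069 MPa, ρ = 8394 kg/m³
  beryllium: σ_y = 268.9 MPa, ρ = 1850 kg/m³
  maraging steel: σ_y = 1890 MPa, ρ = 7990 kg/m³
  alloy steel: σ_y = 939.0 MPa, ρ = 7831 kg/m³
  low-carbon steel: σ_y = 227.5 MPa, ρ = 7807 kg/m³
  maraging steel: M = 237 kN·m/kg
  beryllium: M = 145 kN·m/kg
  nickel superalloy: M = 127 kN·m/kg
  alloy steel: M = 120 kN·m/kg
  PEEK: M = 82.7 kN·m/kg
  low-carbon steel: M = 29.1 kN·m/kg
Maraging steel has the largest M.

maraging steel, M = 237 kN·m/kg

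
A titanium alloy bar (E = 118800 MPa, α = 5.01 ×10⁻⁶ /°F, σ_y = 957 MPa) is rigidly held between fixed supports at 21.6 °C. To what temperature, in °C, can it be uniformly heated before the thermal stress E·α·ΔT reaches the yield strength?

915 °C

E = 118800 MPa = 118.8 GPa.
α = 5.01×10⁻⁶/°F × 9/5 = 9.02×10⁻⁶/K.
E·α·ΔT = 957.0 MPa ⇒ ΔT = 957.0 / (118.8×10³ × 9.02×10⁻⁶) = 893.3 K.
T = 21.6 + 893.3 = 914.9 °C.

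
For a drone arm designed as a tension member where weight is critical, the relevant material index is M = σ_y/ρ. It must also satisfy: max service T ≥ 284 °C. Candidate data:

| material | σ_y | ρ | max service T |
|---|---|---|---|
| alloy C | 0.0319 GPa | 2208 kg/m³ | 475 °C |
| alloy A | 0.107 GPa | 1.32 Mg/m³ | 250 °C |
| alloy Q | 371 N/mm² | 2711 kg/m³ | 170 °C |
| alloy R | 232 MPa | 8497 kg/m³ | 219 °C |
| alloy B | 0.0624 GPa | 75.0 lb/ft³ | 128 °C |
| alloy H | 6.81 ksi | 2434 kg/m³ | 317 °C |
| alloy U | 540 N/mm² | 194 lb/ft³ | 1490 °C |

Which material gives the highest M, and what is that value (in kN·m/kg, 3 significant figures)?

alloy U, M = 174 kN·m/kg

Screen on constraints: max service T ≥ 284 °C. Survivors: alloy C, alloy H, alloy U.
In SI units:
  alloy C: σ_y = 31.90 MPa, ρ = 2208 kg/m³
  alloy H: σ_y = 46.95 MPa, ρ = 2434 kg/m³
  alloy U: σ_y = 540.0 MPa, ρ = 3108 kg/m³
  alloy U: M = 174 kN·m/kg
  alloy H: M = 19.3 kN·m/kg
  alloy C: M = 14.4 kN·m/kg
Alloy U ranks first.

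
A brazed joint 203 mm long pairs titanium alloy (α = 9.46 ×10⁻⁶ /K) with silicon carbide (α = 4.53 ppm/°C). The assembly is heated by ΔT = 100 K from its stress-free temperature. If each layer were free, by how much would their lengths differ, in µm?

100 µm

Δα = |9.46 − 4.53|×10⁻⁶/K = 4.93×10⁻⁶/K.
ΔL_mismatch = Δα·L·ΔT = 4.93×10⁻⁶ × 203.0 mm × 100.0 K = 100 µm.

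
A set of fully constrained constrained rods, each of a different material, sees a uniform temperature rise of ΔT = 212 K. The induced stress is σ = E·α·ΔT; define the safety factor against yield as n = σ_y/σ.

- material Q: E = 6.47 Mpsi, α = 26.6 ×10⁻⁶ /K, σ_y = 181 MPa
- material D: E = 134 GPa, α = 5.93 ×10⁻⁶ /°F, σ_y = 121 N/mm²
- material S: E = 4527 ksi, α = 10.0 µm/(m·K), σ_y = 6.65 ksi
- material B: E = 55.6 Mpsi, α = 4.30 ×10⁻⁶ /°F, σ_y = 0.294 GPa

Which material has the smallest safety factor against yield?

With everything in SI (GPa, ×10⁻⁶/K, MPa):
  material Q: E = 44.61, α = 26.6, σ_y = 181.0 → σ = 252 MPa, n = 0.720
  material D: E = 134.0, α = 10.7, σ_y = 121.0 → σ = 303 MPa, n = 0.399
  material S: E = 31.21, α = 10.0, σ_y = 45.85 → σ = 66.2 MPa, n = 0.693
  material B: E = 383.3, α = 7.74, σ_y = 294.0 → σ = 629 MPa, n = 0.467
Smallest n: material D with n = 0.399.

material D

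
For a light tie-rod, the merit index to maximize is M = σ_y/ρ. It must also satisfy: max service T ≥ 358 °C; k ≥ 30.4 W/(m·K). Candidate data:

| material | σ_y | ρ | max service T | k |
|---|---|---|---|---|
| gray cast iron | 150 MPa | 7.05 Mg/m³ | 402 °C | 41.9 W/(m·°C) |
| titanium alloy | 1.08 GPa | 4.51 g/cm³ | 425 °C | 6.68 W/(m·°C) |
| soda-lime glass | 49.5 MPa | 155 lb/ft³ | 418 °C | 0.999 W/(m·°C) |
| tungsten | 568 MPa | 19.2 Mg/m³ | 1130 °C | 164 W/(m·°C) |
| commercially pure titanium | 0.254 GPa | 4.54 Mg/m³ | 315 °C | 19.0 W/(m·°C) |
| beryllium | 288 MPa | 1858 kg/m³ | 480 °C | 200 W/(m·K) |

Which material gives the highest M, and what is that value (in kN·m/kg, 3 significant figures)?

beryllium, M = 155 kN·m/kg

Screen on constraints: max service T ≥ 358 °C; k ≥ 30.4 W/(m·K). Survivors: gray cast iron, tungsten, beryllium.
Putting every candidate on a common basis:
  gray cast iron: σ_y = 150.0 MPa, ρ = 7050 kg/m³
  tungsten: σ_y = 568.0 MPa, ρ = 19200 kg/m³
  beryllium: σ_y = 288.0 MPa, ρ = 1858 kg/m³
  beryllium: M = 155 kN·m/kg
  tungsten: M = 29.6 kN·m/kg
  gray cast iron: M = 21.3 kN·m/kg
Beryllium has the largest M.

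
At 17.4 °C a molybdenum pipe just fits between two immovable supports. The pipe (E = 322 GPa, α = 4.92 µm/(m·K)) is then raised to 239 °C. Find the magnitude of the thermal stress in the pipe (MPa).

351 MPa

ΔT = 221.6 K. Constrained thermal stress σ = E·α·ΔT = 322.0×10³ MPa × 4.92×10⁻⁶ × 221.6 = 351 MPa (compressive).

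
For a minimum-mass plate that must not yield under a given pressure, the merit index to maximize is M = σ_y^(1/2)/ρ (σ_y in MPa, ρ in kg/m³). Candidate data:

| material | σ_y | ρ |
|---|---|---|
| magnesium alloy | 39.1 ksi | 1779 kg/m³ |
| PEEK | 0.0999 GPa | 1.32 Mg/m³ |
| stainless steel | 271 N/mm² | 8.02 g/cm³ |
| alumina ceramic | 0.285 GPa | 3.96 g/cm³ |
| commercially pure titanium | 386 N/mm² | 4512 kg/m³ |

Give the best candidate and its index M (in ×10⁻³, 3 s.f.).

magnesium alloy, M = 9.23×10⁻³

In SI units:
  magnesium alloy: σ_y = 269.6 MPa, ρ = 1779 kg/m³
  PEEK: σ_y = 99.90 MPa, ρ = 1320 kg/m³
  stainless steel: σ_y = 271.0 MPa, ρ = 8020 kg/m³
  alumina ceramic: σ_y = 285.0 MPa, ρ = 3960 kg/m³
  commercially pure titanium: σ_y = 386.0 MPa, ρ = 4512 kg/m³
  magnesium alloy: M = 9.23×10⁻³
  PEEK: M = 7.57×10⁻³
  commercially pure titanium: M = 4.35×10⁻³
  alumina ceramic: M = 4.26×10⁻³
  stainless steel: M = 2.05×10⁻³
Magnesium alloy has the largest M.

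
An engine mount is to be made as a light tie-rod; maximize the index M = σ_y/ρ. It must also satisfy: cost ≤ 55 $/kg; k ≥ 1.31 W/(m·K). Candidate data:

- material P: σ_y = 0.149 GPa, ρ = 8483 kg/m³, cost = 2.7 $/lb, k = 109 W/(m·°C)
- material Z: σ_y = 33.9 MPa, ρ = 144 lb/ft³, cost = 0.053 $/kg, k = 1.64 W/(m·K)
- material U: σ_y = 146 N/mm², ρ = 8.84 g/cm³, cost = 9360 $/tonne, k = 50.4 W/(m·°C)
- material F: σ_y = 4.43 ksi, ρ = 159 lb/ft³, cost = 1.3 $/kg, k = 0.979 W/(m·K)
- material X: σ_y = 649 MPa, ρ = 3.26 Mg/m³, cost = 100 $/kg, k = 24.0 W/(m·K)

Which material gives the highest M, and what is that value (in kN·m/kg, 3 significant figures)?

Screen on constraints: cost ≤ 55 $/kg; k ≥ 1.31 W/(m·K). Survivors: material P, material Z, material U.
Normalizing units and computing the index:
  material P: σ_y = 149.0 MPa, ρ = 8483 kg/m³
  material Z: σ_y = 33.90 MPa, ρ = 2307 kg/m³
  material U: σ_y = 146.0 MPa, ρ = 8840 kg/m³
  material P: M = 17.6 kN·m/kg
  material U: M = 16.5 kN·m/kg
  material Z: M = 14.7 kN·m/kg
Highest index: material P.

material P, M = 17.6 kN·m/kg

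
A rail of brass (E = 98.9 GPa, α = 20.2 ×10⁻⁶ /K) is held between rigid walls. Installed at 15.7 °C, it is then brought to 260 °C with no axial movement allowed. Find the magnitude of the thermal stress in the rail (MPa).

ΔT = 244.3 K. Constrained thermal stress σ = E·α·ΔT = 98.90×10³ MPa × 20.2×10⁻⁶ × 244.3 = 488 MPa (compressive).

488 MPa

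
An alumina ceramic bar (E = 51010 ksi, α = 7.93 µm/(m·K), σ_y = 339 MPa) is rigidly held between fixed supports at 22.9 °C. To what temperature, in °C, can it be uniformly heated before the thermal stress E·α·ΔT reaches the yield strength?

144 °C

E = 51010 ksi = 351.7 GPa.
E·α·ΔT = 339.0 MPa ⇒ ΔT = 339.0 / (351.7×10³ × 7.93×10⁻⁶) = 121.5 K.
T = 22.9 + 121.5 = 144.4 °C.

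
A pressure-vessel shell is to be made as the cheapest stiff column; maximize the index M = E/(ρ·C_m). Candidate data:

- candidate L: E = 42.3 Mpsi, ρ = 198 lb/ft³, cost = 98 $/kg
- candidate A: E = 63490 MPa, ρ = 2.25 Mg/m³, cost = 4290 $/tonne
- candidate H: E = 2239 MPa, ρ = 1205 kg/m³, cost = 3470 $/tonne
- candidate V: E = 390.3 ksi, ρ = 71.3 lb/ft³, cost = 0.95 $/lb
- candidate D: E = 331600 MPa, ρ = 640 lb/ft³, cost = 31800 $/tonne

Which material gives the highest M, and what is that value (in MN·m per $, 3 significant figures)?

Putting every candidate on a common basis:
  candidate L: E = 291.6 GPa, ρ = 3172 kg/m³, cost = 98.00 $/kg
  candidate A: E = 63.49 GPa, ρ = 2250 kg/m³, cost = 4.290 $/kg
  candidate H: E = 2.239 GPa, ρ = 1205 kg/m³, cost = 3.470 $/kg
  candidate V: E = 2.691 GPa, ρ = 1142 kg/m³, cost = 2.094 $/kg
  candidate D: E = 331.6 GPa, ρ = 10250 kg/m³, cost = 31.80 $/kg
  candidate A: M = 6.58 MN·m per $
  candidate V: M = 1.13 MN·m per $
  candidate D: M = 1.02 MN·m per $
  candidate L: M = 0.938 MN·m per $
  candidate H: M = 0.535 MN·m per $
The maximum is for candidate A.

candidate A, M = 6.58 MN·m per $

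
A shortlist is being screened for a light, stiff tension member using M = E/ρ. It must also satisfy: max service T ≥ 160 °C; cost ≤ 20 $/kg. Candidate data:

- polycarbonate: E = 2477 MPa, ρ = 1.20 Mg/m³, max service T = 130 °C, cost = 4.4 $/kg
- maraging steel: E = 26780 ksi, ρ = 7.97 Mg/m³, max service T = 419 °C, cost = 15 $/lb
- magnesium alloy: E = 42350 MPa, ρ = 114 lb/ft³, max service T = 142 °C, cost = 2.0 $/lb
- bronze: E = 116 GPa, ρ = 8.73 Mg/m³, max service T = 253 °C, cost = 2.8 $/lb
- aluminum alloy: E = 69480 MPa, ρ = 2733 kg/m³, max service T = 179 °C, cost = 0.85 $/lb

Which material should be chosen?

aluminum alloy

Screen on constraints: max service T ≥ 160 °C; cost ≤ 20 $/kg. Survivors: bronze, aluminum alloy.
Convert each candidate to consistent units, then evaluate M:
  bronze: E = 116.0 GPa, ρ = 8730 kg/m³
  aluminum alloy: E = 69.48 GPa, ρ = 2733 kg/m³
  aluminum alloy: M = 25.4 MN·m/kg
  bronze: M = 13.3 MN·m/kg
The maximum is for aluminum alloy.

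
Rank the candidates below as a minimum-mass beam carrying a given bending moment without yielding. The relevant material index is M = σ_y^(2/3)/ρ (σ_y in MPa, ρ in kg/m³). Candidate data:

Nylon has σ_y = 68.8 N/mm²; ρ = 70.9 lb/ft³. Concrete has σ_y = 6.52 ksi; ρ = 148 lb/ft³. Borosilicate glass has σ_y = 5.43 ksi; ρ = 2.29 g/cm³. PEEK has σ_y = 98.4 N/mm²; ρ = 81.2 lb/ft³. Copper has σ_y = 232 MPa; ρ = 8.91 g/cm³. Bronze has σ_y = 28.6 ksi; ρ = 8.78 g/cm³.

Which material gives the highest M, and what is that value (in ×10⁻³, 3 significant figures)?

PEEK, M = 16.4×10⁻³

After converting to SI:
  nylon: σ_y = 68.80 MPa, ρ = 1136 kg/m³
  concrete: σ_y = 44.95 MPa, ρ = 2371 kg/m³
  borosilicate glass: σ_y = 37.44 MPa, ρ = 2290 kg/m³
  PEEK: σ_y = 98.40 MPa, ρ = 1301 kg/m³
  copper: σ_y = 232.0 MPa, ρ = 8910 kg/m³
  bronze: σ_y = 197.2 MPa, ρ = 8780 kg/m³
  PEEK: M = 16.4×10⁻³
  nylon: M = 14.8×10⁻³
  concrete: M = 5.33×10⁻³
  borosilicate glass: M = 4.89×10⁻³
  copper: M = 4.24×10⁻³
  bronze: M = 3.86×10⁻³
PEEK has the largest M.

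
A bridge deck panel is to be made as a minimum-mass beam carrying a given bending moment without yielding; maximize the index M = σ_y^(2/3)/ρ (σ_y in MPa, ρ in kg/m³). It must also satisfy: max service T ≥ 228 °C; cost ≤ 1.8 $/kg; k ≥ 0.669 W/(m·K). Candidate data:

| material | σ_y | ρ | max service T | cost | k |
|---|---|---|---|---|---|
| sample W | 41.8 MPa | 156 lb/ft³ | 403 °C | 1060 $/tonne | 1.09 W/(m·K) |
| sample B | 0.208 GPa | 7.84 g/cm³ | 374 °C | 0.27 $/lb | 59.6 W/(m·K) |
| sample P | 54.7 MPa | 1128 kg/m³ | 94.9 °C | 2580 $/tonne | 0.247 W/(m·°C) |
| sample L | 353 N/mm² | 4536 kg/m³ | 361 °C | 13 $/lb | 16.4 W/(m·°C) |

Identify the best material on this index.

Screen on constraints: max service T ≥ 228 °C; cost ≤ 1.8 $/kg; k ≥ 0.669 W/(m·K). Survivors: sample W, sample B.
Putting every candidate on a common basis:
  sample W: σ_y = 41.80 MPa, ρ = 2499 kg/m³
  sample B: σ_y = 208.0 MPa, ρ = 7840 kg/m³
  sample W: M = 4.82×10⁻³
  sample B: M = 4.48×10⁻³
Sample W ranks first.

sample W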